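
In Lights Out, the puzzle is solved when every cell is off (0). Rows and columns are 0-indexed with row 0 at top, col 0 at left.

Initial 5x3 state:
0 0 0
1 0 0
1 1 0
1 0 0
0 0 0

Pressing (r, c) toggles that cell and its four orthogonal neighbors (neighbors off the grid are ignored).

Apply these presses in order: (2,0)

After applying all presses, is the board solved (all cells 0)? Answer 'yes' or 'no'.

After press 1 at (2,0):
0 0 0
0 0 0
0 0 0
0 0 0
0 0 0

Lights still on: 0

Answer: yes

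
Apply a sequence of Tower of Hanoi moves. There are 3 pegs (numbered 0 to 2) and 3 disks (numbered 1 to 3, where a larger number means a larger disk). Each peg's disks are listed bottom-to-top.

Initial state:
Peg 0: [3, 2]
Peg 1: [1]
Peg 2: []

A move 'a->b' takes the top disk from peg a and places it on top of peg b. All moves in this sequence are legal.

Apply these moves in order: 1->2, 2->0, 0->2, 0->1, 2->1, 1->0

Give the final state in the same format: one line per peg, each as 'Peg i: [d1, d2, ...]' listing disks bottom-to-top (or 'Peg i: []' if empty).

After move 1 (1->2):
Peg 0: [3, 2]
Peg 1: []
Peg 2: [1]

After move 2 (2->0):
Peg 0: [3, 2, 1]
Peg 1: []
Peg 2: []

After move 3 (0->2):
Peg 0: [3, 2]
Peg 1: []
Peg 2: [1]

After move 4 (0->1):
Peg 0: [3]
Peg 1: [2]
Peg 2: [1]

After move 5 (2->1):
Peg 0: [3]
Peg 1: [2, 1]
Peg 2: []

After move 6 (1->0):
Peg 0: [3, 1]
Peg 1: [2]
Peg 2: []

Answer: Peg 0: [3, 1]
Peg 1: [2]
Peg 2: []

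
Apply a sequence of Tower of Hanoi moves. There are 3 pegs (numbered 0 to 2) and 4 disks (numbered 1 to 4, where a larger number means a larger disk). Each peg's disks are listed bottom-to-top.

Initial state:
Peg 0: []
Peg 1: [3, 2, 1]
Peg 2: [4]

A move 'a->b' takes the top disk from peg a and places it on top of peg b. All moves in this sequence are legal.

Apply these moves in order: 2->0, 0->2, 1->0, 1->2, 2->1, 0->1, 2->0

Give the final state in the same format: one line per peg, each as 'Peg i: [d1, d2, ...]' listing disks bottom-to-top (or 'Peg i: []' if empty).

Answer: Peg 0: [4]
Peg 1: [3, 2, 1]
Peg 2: []

Derivation:
After move 1 (2->0):
Peg 0: [4]
Peg 1: [3, 2, 1]
Peg 2: []

After move 2 (0->2):
Peg 0: []
Peg 1: [3, 2, 1]
Peg 2: [4]

After move 3 (1->0):
Peg 0: [1]
Peg 1: [3, 2]
Peg 2: [4]

After move 4 (1->2):
Peg 0: [1]
Peg 1: [3]
Peg 2: [4, 2]

After move 5 (2->1):
Peg 0: [1]
Peg 1: [3, 2]
Peg 2: [4]

After move 6 (0->1):
Peg 0: []
Peg 1: [3, 2, 1]
Peg 2: [4]

After move 7 (2->0):
Peg 0: [4]
Peg 1: [3, 2, 1]
Peg 2: []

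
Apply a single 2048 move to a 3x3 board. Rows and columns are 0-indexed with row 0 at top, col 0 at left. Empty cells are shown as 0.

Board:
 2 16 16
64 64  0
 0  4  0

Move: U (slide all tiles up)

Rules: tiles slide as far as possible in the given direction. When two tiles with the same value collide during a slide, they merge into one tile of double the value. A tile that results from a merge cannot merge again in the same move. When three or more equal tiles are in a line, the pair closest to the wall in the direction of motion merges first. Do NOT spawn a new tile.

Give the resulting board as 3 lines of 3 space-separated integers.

Answer:  2 16 16
64 64  0
 0  4  0

Derivation:
Slide up:
col 0: [2, 64, 0] -> [2, 64, 0]
col 1: [16, 64, 4] -> [16, 64, 4]
col 2: [16, 0, 0] -> [16, 0, 0]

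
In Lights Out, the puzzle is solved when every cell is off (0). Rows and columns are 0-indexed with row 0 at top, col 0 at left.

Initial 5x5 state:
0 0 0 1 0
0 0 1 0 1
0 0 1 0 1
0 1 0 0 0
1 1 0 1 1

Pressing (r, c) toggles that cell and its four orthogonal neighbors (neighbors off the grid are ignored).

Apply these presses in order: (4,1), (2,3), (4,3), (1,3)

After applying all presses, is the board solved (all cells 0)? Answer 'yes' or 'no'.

Answer: yes

Derivation:
After press 1 at (4,1):
0 0 0 1 0
0 0 1 0 1
0 0 1 0 1
0 0 0 0 0
0 0 1 1 1

After press 2 at (2,3):
0 0 0 1 0
0 0 1 1 1
0 0 0 1 0
0 0 0 1 0
0 0 1 1 1

After press 3 at (4,3):
0 0 0 1 0
0 0 1 1 1
0 0 0 1 0
0 0 0 0 0
0 0 0 0 0

After press 4 at (1,3):
0 0 0 0 0
0 0 0 0 0
0 0 0 0 0
0 0 0 0 0
0 0 0 0 0

Lights still on: 0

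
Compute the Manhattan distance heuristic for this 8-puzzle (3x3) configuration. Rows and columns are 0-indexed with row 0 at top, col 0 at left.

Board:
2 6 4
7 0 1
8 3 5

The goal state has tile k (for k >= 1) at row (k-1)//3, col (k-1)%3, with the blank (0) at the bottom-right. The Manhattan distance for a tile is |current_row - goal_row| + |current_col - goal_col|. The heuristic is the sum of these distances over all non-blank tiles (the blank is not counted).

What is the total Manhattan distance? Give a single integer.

Answer: 16

Derivation:
Tile 2: at (0,0), goal (0,1), distance |0-0|+|0-1| = 1
Tile 6: at (0,1), goal (1,2), distance |0-1|+|1-2| = 2
Tile 4: at (0,2), goal (1,0), distance |0-1|+|2-0| = 3
Tile 7: at (1,0), goal (2,0), distance |1-2|+|0-0| = 1
Tile 1: at (1,2), goal (0,0), distance |1-0|+|2-0| = 3
Tile 8: at (2,0), goal (2,1), distance |2-2|+|0-1| = 1
Tile 3: at (2,1), goal (0,2), distance |2-0|+|1-2| = 3
Tile 5: at (2,2), goal (1,1), distance |2-1|+|2-1| = 2
Sum: 1 + 2 + 3 + 1 + 3 + 1 + 3 + 2 = 16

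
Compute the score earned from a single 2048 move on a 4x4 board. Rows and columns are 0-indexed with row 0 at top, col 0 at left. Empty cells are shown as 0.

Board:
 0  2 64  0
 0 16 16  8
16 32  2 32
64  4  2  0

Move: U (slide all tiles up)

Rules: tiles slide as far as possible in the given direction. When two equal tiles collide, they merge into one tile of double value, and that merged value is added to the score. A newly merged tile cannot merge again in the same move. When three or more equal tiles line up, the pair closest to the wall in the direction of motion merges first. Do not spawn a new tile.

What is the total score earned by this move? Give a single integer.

Answer: 4

Derivation:
Slide up:
col 0: [0, 0, 16, 64] -> [16, 64, 0, 0]  score +0 (running 0)
col 1: [2, 16, 32, 4] -> [2, 16, 32, 4]  score +0 (running 0)
col 2: [64, 16, 2, 2] -> [64, 16, 4, 0]  score +4 (running 4)
col 3: [0, 8, 32, 0] -> [8, 32, 0, 0]  score +0 (running 4)
Board after move:
16  2 64  8
64 16 16 32
 0 32  4  0
 0  4  0  0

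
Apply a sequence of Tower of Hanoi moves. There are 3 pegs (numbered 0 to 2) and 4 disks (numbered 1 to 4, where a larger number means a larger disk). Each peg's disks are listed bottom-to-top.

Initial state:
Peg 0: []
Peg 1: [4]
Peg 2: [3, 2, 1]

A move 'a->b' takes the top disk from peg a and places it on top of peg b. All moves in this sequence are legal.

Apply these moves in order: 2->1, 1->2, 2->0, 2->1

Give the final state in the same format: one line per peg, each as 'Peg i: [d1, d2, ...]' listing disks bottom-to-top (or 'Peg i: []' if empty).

Answer: Peg 0: [1]
Peg 1: [4, 2]
Peg 2: [3]

Derivation:
After move 1 (2->1):
Peg 0: []
Peg 1: [4, 1]
Peg 2: [3, 2]

After move 2 (1->2):
Peg 0: []
Peg 1: [4]
Peg 2: [3, 2, 1]

After move 3 (2->0):
Peg 0: [1]
Peg 1: [4]
Peg 2: [3, 2]

After move 4 (2->1):
Peg 0: [1]
Peg 1: [4, 2]
Peg 2: [3]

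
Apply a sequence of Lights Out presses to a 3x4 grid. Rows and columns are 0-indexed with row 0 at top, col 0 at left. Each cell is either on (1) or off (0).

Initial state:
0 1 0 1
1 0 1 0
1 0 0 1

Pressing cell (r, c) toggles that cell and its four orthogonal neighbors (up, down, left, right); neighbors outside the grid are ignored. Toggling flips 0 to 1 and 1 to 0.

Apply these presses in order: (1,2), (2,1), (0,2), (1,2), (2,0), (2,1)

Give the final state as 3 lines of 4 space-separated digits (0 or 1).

After press 1 at (1,2):
0 1 1 1
1 1 0 1
1 0 1 1

After press 2 at (2,1):
0 1 1 1
1 0 0 1
0 1 0 1

After press 3 at (0,2):
0 0 0 0
1 0 1 1
0 1 0 1

After press 4 at (1,2):
0 0 1 0
1 1 0 0
0 1 1 1

After press 5 at (2,0):
0 0 1 0
0 1 0 0
1 0 1 1

After press 6 at (2,1):
0 0 1 0
0 0 0 0
0 1 0 1

Answer: 0 0 1 0
0 0 0 0
0 1 0 1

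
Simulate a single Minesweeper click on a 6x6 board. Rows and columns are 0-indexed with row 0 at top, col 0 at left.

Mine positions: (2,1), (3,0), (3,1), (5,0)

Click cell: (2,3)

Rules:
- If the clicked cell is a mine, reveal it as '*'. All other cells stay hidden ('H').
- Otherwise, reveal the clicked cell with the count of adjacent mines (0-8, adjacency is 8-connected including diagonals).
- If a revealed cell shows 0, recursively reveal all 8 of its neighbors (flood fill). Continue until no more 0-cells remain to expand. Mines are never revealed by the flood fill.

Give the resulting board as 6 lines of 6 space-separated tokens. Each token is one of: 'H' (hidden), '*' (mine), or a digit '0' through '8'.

0 0 0 0 0 0
1 1 1 0 0 0
H H 2 0 0 0
H H 2 0 0 0
H 3 1 0 0 0
H 1 0 0 0 0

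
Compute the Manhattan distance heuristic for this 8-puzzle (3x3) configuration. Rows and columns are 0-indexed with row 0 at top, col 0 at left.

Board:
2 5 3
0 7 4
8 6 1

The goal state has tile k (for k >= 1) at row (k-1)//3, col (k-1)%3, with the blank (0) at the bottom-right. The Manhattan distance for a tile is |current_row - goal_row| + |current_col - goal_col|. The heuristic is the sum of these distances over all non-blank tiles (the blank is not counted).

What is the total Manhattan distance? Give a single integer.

Answer: 13

Derivation:
Tile 2: at (0,0), goal (0,1), distance |0-0|+|0-1| = 1
Tile 5: at (0,1), goal (1,1), distance |0-1|+|1-1| = 1
Tile 3: at (0,2), goal (0,2), distance |0-0|+|2-2| = 0
Tile 7: at (1,1), goal (2,0), distance |1-2|+|1-0| = 2
Tile 4: at (1,2), goal (1,0), distance |1-1|+|2-0| = 2
Tile 8: at (2,0), goal (2,1), distance |2-2|+|0-1| = 1
Tile 6: at (2,1), goal (1,2), distance |2-1|+|1-2| = 2
Tile 1: at (2,2), goal (0,0), distance |2-0|+|2-0| = 4
Sum: 1 + 1 + 0 + 2 + 2 + 1 + 2 + 4 = 13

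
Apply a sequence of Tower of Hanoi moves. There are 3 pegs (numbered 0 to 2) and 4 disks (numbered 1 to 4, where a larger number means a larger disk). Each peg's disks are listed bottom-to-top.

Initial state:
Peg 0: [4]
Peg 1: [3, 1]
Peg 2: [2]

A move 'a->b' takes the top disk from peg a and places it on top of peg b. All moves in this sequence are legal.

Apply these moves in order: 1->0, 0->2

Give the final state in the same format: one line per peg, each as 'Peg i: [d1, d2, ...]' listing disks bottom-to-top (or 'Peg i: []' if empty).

After move 1 (1->0):
Peg 0: [4, 1]
Peg 1: [3]
Peg 2: [2]

After move 2 (0->2):
Peg 0: [4]
Peg 1: [3]
Peg 2: [2, 1]

Answer: Peg 0: [4]
Peg 1: [3]
Peg 2: [2, 1]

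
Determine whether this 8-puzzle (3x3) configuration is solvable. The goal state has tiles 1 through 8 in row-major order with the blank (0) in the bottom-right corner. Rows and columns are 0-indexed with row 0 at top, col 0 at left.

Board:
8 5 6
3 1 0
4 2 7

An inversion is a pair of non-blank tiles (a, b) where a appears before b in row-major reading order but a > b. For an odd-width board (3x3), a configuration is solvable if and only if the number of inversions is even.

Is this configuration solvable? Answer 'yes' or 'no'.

Answer: yes

Derivation:
Inversions (pairs i<j in row-major order where tile[i] > tile[j] > 0): 18
18 is even, so the puzzle is solvable.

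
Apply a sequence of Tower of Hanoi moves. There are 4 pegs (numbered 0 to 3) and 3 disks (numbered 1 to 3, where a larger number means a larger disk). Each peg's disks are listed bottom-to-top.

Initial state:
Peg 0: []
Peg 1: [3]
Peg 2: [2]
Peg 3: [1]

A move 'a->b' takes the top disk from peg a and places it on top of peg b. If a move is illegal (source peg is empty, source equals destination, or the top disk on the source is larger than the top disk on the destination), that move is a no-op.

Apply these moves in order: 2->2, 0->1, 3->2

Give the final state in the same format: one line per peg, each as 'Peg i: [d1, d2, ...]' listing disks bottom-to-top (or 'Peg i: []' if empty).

After move 1 (2->2):
Peg 0: []
Peg 1: [3]
Peg 2: [2]
Peg 3: [1]

After move 2 (0->1):
Peg 0: []
Peg 1: [3]
Peg 2: [2]
Peg 3: [1]

After move 3 (3->2):
Peg 0: []
Peg 1: [3]
Peg 2: [2, 1]
Peg 3: []

Answer: Peg 0: []
Peg 1: [3]
Peg 2: [2, 1]
Peg 3: []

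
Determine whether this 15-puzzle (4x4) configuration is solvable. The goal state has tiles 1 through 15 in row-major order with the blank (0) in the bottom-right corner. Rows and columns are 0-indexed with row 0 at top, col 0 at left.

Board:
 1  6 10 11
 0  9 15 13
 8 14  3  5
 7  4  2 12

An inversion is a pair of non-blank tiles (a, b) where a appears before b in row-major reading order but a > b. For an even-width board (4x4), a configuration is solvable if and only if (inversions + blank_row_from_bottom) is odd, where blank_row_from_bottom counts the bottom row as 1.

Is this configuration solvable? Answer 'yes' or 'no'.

Answer: no

Derivation:
Inversions: 57
Blank is in row 1 (0-indexed from top), which is row 3 counting from the bottom (bottom = 1).
57 + 3 = 60, which is even, so the puzzle is not solvable.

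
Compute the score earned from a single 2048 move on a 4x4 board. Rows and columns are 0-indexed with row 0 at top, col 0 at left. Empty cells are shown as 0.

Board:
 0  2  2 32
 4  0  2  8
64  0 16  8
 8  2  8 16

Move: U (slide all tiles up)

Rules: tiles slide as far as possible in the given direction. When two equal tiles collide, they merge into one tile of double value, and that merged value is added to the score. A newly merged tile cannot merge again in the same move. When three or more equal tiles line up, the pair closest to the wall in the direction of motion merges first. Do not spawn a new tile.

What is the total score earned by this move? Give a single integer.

Answer: 24

Derivation:
Slide up:
col 0: [0, 4, 64, 8] -> [4, 64, 8, 0]  score +0 (running 0)
col 1: [2, 0, 0, 2] -> [4, 0, 0, 0]  score +4 (running 4)
col 2: [2, 2, 16, 8] -> [4, 16, 8, 0]  score +4 (running 8)
col 3: [32, 8, 8, 16] -> [32, 16, 16, 0]  score +16 (running 24)
Board after move:
 4  4  4 32
64  0 16 16
 8  0  8 16
 0  0  0  0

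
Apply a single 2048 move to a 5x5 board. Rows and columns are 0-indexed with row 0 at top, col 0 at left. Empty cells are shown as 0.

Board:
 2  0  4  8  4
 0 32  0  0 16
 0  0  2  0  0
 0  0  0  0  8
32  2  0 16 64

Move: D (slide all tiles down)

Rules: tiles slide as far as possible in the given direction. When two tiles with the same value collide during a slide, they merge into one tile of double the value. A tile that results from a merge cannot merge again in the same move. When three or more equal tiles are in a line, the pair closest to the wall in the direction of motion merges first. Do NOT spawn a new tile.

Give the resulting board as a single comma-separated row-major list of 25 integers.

Slide down:
col 0: [2, 0, 0, 0, 32] -> [0, 0, 0, 2, 32]
col 1: [0, 32, 0, 0, 2] -> [0, 0, 0, 32, 2]
col 2: [4, 0, 2, 0, 0] -> [0, 0, 0, 4, 2]
col 3: [8, 0, 0, 0, 16] -> [0, 0, 0, 8, 16]
col 4: [4, 16, 0, 8, 64] -> [0, 4, 16, 8, 64]

Answer: 0, 0, 0, 0, 0, 0, 0, 0, 0, 4, 0, 0, 0, 0, 16, 2, 32, 4, 8, 8, 32, 2, 2, 16, 64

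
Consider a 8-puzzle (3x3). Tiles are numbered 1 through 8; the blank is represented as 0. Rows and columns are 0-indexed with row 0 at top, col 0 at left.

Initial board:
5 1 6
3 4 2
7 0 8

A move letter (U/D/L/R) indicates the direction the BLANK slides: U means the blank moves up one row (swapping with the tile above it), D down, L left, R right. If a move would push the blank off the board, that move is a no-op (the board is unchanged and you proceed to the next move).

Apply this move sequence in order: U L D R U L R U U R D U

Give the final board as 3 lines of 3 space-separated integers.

After move 1 (U):
5 1 6
3 0 2
7 4 8

After move 2 (L):
5 1 6
0 3 2
7 4 8

After move 3 (D):
5 1 6
7 3 2
0 4 8

After move 4 (R):
5 1 6
7 3 2
4 0 8

After move 5 (U):
5 1 6
7 0 2
4 3 8

After move 6 (L):
5 1 6
0 7 2
4 3 8

After move 7 (R):
5 1 6
7 0 2
4 3 8

After move 8 (U):
5 0 6
7 1 2
4 3 8

After move 9 (U):
5 0 6
7 1 2
4 3 8

After move 10 (R):
5 6 0
7 1 2
4 3 8

After move 11 (D):
5 6 2
7 1 0
4 3 8

After move 12 (U):
5 6 0
7 1 2
4 3 8

Answer: 5 6 0
7 1 2
4 3 8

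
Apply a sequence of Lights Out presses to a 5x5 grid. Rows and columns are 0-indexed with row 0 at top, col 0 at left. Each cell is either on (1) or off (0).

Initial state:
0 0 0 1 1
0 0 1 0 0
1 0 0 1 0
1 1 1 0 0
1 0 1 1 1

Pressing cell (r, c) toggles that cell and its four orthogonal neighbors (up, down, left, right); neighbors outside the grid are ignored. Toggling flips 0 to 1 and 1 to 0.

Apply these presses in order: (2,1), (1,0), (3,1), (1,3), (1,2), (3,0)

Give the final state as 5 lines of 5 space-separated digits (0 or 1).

Answer: 1 0 1 0 1
1 1 1 0 1
0 0 0 0 0
1 0 0 0 0
0 1 1 1 1

Derivation:
After press 1 at (2,1):
0 0 0 1 1
0 1 1 0 0
0 1 1 1 0
1 0 1 0 0
1 0 1 1 1

After press 2 at (1,0):
1 0 0 1 1
1 0 1 0 0
1 1 1 1 0
1 0 1 0 0
1 0 1 1 1

After press 3 at (3,1):
1 0 0 1 1
1 0 1 0 0
1 0 1 1 0
0 1 0 0 0
1 1 1 1 1

After press 4 at (1,3):
1 0 0 0 1
1 0 0 1 1
1 0 1 0 0
0 1 0 0 0
1 1 1 1 1

After press 5 at (1,2):
1 0 1 0 1
1 1 1 0 1
1 0 0 0 0
0 1 0 0 0
1 1 1 1 1

After press 6 at (3,0):
1 0 1 0 1
1 1 1 0 1
0 0 0 0 0
1 0 0 0 0
0 1 1 1 1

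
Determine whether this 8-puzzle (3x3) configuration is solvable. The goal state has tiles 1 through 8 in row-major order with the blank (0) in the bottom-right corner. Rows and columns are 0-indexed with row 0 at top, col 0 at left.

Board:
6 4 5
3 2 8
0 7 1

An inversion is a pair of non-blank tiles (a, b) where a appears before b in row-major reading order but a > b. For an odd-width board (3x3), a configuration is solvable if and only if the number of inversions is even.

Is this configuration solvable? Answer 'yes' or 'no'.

Answer: no

Derivation:
Inversions (pairs i<j in row-major order where tile[i] > tile[j] > 0): 17
17 is odd, so the puzzle is not solvable.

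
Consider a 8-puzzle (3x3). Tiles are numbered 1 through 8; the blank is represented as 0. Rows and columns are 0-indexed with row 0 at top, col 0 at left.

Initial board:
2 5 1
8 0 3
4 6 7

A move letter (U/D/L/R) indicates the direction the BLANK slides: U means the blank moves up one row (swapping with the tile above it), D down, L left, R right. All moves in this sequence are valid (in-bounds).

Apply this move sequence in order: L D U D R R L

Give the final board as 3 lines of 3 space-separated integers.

Answer: 2 5 1
4 8 3
6 0 7

Derivation:
After move 1 (L):
2 5 1
0 8 3
4 6 7

After move 2 (D):
2 5 1
4 8 3
0 6 7

After move 3 (U):
2 5 1
0 8 3
4 6 7

After move 4 (D):
2 5 1
4 8 3
0 6 7

After move 5 (R):
2 5 1
4 8 3
6 0 7

After move 6 (R):
2 5 1
4 8 3
6 7 0

After move 7 (L):
2 5 1
4 8 3
6 0 7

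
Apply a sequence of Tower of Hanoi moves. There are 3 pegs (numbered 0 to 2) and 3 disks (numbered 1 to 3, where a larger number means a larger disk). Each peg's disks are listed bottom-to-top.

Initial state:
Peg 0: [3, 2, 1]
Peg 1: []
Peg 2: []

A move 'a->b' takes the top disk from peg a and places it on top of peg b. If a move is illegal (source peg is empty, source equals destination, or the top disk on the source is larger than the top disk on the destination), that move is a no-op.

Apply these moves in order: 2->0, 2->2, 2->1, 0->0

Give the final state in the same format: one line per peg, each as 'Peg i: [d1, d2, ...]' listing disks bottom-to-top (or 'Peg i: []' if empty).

Answer: Peg 0: [3, 2, 1]
Peg 1: []
Peg 2: []

Derivation:
After move 1 (2->0):
Peg 0: [3, 2, 1]
Peg 1: []
Peg 2: []

After move 2 (2->2):
Peg 0: [3, 2, 1]
Peg 1: []
Peg 2: []

After move 3 (2->1):
Peg 0: [3, 2, 1]
Peg 1: []
Peg 2: []

After move 4 (0->0):
Peg 0: [3, 2, 1]
Peg 1: []
Peg 2: []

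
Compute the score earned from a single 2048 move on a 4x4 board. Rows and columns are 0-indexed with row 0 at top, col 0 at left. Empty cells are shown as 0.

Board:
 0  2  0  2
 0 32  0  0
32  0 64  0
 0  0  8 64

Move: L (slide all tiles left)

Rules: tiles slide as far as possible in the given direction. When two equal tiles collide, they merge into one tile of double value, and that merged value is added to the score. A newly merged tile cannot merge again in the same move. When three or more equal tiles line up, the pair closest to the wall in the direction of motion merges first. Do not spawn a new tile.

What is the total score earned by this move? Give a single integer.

Slide left:
row 0: [0, 2, 0, 2] -> [4, 0, 0, 0]  score +4 (running 4)
row 1: [0, 32, 0, 0] -> [32, 0, 0, 0]  score +0 (running 4)
row 2: [32, 0, 64, 0] -> [32, 64, 0, 0]  score +0 (running 4)
row 3: [0, 0, 8, 64] -> [8, 64, 0, 0]  score +0 (running 4)
Board after move:
 4  0  0  0
32  0  0  0
32 64  0  0
 8 64  0  0

Answer: 4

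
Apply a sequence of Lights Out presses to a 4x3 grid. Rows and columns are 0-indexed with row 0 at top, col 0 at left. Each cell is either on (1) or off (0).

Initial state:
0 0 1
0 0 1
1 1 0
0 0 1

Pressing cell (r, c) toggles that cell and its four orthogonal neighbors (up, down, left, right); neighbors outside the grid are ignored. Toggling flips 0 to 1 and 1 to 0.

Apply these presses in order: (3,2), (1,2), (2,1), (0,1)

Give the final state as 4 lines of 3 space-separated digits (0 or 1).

Answer: 1 1 1
0 1 0
0 0 1
0 0 0

Derivation:
After press 1 at (3,2):
0 0 1
0 0 1
1 1 1
0 1 0

After press 2 at (1,2):
0 0 0
0 1 0
1 1 0
0 1 0

After press 3 at (2,1):
0 0 0
0 0 0
0 0 1
0 0 0

After press 4 at (0,1):
1 1 1
0 1 0
0 0 1
0 0 0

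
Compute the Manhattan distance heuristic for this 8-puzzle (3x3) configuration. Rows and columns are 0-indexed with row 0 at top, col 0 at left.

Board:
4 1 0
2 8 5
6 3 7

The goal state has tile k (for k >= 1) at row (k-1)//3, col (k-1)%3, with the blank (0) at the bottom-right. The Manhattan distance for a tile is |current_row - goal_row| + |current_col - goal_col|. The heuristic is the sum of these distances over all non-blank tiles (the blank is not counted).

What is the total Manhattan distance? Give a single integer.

Answer: 14

Derivation:
Tile 4: (0,0)->(1,0) = 1
Tile 1: (0,1)->(0,0) = 1
Tile 2: (1,0)->(0,1) = 2
Tile 8: (1,1)->(2,1) = 1
Tile 5: (1,2)->(1,1) = 1
Tile 6: (2,0)->(1,2) = 3
Tile 3: (2,1)->(0,2) = 3
Tile 7: (2,2)->(2,0) = 2
Sum: 1 + 1 + 2 + 1 + 1 + 3 + 3 + 2 = 14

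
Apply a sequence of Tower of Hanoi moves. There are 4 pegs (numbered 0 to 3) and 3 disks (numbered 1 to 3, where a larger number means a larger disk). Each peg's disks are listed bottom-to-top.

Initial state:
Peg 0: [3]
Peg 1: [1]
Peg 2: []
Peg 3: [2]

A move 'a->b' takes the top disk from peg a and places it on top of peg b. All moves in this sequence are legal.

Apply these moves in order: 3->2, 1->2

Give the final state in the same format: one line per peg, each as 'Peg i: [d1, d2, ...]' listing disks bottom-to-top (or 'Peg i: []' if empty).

Answer: Peg 0: [3]
Peg 1: []
Peg 2: [2, 1]
Peg 3: []

Derivation:
After move 1 (3->2):
Peg 0: [3]
Peg 1: [1]
Peg 2: [2]
Peg 3: []

After move 2 (1->2):
Peg 0: [3]
Peg 1: []
Peg 2: [2, 1]
Peg 3: []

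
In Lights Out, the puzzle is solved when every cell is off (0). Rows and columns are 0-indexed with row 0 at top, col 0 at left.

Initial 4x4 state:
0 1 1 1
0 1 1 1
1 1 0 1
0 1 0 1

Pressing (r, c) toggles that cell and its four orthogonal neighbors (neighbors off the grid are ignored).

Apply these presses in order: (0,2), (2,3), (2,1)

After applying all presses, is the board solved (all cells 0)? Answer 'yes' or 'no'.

Answer: yes

Derivation:
After press 1 at (0,2):
0 0 0 0
0 1 0 1
1 1 0 1
0 1 0 1

After press 2 at (2,3):
0 0 0 0
0 1 0 0
1 1 1 0
0 1 0 0

After press 3 at (2,1):
0 0 0 0
0 0 0 0
0 0 0 0
0 0 0 0

Lights still on: 0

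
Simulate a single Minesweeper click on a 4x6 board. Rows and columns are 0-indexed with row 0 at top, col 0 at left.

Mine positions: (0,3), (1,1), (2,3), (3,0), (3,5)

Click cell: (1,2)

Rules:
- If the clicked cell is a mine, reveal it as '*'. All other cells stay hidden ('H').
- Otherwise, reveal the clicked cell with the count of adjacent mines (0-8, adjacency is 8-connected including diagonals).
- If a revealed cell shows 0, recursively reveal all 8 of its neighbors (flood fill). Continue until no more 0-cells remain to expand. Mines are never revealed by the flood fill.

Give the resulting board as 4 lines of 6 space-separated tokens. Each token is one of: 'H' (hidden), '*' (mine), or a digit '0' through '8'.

H H H H H H
H H 3 H H H
H H H H H H
H H H H H H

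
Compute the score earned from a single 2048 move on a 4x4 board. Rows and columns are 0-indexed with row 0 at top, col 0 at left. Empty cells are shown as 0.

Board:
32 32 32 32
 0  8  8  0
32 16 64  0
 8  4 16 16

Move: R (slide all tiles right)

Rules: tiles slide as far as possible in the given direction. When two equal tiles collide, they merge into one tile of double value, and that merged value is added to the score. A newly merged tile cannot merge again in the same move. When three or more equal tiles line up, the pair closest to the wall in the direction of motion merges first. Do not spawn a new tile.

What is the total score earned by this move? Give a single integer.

Slide right:
row 0: [32, 32, 32, 32] -> [0, 0, 64, 64]  score +128 (running 128)
row 1: [0, 8, 8, 0] -> [0, 0, 0, 16]  score +16 (running 144)
row 2: [32, 16, 64, 0] -> [0, 32, 16, 64]  score +0 (running 144)
row 3: [8, 4, 16, 16] -> [0, 8, 4, 32]  score +32 (running 176)
Board after move:
 0  0 64 64
 0  0  0 16
 0 32 16 64
 0  8  4 32

Answer: 176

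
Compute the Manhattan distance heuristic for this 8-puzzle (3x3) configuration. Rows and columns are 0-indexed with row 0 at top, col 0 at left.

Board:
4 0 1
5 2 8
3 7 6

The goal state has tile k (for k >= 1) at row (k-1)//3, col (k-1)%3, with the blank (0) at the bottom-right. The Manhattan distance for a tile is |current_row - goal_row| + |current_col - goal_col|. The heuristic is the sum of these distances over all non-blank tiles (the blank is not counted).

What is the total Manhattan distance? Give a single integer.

Answer: 13

Derivation:
Tile 4: (0,0)->(1,0) = 1
Tile 1: (0,2)->(0,0) = 2
Tile 5: (1,0)->(1,1) = 1
Tile 2: (1,1)->(0,1) = 1
Tile 8: (1,2)->(2,1) = 2
Tile 3: (2,0)->(0,2) = 4
Tile 7: (2,1)->(2,0) = 1
Tile 6: (2,2)->(1,2) = 1
Sum: 1 + 2 + 1 + 1 + 2 + 4 + 1 + 1 = 13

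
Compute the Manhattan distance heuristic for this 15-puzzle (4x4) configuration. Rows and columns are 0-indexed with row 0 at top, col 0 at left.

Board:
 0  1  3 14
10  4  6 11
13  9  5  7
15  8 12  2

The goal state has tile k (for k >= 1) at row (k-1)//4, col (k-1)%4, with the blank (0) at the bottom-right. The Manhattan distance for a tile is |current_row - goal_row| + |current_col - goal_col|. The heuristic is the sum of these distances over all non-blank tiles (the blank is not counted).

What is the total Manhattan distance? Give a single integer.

Tile 1: (0,1)->(0,0) = 1
Tile 3: (0,2)->(0,2) = 0
Tile 14: (0,3)->(3,1) = 5
Tile 10: (1,0)->(2,1) = 2
Tile 4: (1,1)->(0,3) = 3
Tile 6: (1,2)->(1,1) = 1
Tile 11: (1,3)->(2,2) = 2
Tile 13: (2,0)->(3,0) = 1
Tile 9: (2,1)->(2,0) = 1
Tile 5: (2,2)->(1,0) = 3
Tile 7: (2,3)->(1,2) = 2
Tile 15: (3,0)->(3,2) = 2
Tile 8: (3,1)->(1,3) = 4
Tile 12: (3,2)->(2,3) = 2
Tile 2: (3,3)->(0,1) = 5
Sum: 1 + 0 + 5 + 2 + 3 + 1 + 2 + 1 + 1 + 3 + 2 + 2 + 4 + 2 + 5 = 34

Answer: 34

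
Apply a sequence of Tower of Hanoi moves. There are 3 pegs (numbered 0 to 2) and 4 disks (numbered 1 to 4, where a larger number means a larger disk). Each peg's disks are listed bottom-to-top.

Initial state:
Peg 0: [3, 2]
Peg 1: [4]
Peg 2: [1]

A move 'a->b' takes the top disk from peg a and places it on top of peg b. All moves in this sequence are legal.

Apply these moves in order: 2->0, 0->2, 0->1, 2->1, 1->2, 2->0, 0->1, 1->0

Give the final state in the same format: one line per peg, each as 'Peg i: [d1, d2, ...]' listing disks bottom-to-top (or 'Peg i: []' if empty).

After move 1 (2->0):
Peg 0: [3, 2, 1]
Peg 1: [4]
Peg 2: []

After move 2 (0->2):
Peg 0: [3, 2]
Peg 1: [4]
Peg 2: [1]

After move 3 (0->1):
Peg 0: [3]
Peg 1: [4, 2]
Peg 2: [1]

After move 4 (2->1):
Peg 0: [3]
Peg 1: [4, 2, 1]
Peg 2: []

After move 5 (1->2):
Peg 0: [3]
Peg 1: [4, 2]
Peg 2: [1]

After move 6 (2->0):
Peg 0: [3, 1]
Peg 1: [4, 2]
Peg 2: []

After move 7 (0->1):
Peg 0: [3]
Peg 1: [4, 2, 1]
Peg 2: []

After move 8 (1->0):
Peg 0: [3, 1]
Peg 1: [4, 2]
Peg 2: []

Answer: Peg 0: [3, 1]
Peg 1: [4, 2]
Peg 2: []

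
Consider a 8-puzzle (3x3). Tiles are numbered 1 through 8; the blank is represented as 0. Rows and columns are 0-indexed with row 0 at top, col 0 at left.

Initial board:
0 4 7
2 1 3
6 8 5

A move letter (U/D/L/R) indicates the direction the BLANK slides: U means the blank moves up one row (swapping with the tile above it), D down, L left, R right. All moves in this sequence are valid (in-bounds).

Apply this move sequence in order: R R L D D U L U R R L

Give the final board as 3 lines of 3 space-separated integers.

Answer: 1 0 7
4 2 3
6 8 5

Derivation:
After move 1 (R):
4 0 7
2 1 3
6 8 5

After move 2 (R):
4 7 0
2 1 3
6 8 5

After move 3 (L):
4 0 7
2 1 3
6 8 5

After move 4 (D):
4 1 7
2 0 3
6 8 5

After move 5 (D):
4 1 7
2 8 3
6 0 5

After move 6 (U):
4 1 7
2 0 3
6 8 5

After move 7 (L):
4 1 7
0 2 3
6 8 5

After move 8 (U):
0 1 7
4 2 3
6 8 5

After move 9 (R):
1 0 7
4 2 3
6 8 5

After move 10 (R):
1 7 0
4 2 3
6 8 5

After move 11 (L):
1 0 7
4 2 3
6 8 5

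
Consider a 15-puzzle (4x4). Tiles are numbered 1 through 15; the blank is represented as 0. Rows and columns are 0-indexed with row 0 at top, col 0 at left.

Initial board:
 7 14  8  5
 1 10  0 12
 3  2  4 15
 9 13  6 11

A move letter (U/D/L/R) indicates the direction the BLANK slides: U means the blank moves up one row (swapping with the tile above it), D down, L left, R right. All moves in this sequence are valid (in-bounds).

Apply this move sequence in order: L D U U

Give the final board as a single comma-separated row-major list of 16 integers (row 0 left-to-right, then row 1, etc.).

After move 1 (L):
 7 14  8  5
 1  0 10 12
 3  2  4 15
 9 13  6 11

After move 2 (D):
 7 14  8  5
 1  2 10 12
 3  0  4 15
 9 13  6 11

After move 3 (U):
 7 14  8  5
 1  0 10 12
 3  2  4 15
 9 13  6 11

After move 4 (U):
 7  0  8  5
 1 14 10 12
 3  2  4 15
 9 13  6 11

Answer: 7, 0, 8, 5, 1, 14, 10, 12, 3, 2, 4, 15, 9, 13, 6, 11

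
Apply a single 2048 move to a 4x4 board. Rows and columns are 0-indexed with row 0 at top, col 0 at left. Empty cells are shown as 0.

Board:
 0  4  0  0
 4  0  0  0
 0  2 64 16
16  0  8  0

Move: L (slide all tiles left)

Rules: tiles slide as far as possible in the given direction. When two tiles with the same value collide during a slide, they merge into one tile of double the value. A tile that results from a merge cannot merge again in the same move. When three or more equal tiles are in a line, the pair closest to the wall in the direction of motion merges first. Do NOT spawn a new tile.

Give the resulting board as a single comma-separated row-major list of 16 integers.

Slide left:
row 0: [0, 4, 0, 0] -> [4, 0, 0, 0]
row 1: [4, 0, 0, 0] -> [4, 0, 0, 0]
row 2: [0, 2, 64, 16] -> [2, 64, 16, 0]
row 3: [16, 0, 8, 0] -> [16, 8, 0, 0]

Answer: 4, 0, 0, 0, 4, 0, 0, 0, 2, 64, 16, 0, 16, 8, 0, 0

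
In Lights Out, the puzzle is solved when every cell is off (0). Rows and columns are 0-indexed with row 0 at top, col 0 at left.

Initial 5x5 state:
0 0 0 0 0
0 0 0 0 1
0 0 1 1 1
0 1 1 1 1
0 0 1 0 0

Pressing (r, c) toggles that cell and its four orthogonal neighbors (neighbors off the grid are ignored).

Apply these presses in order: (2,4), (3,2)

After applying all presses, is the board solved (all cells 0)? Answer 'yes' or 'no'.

Answer: yes

Derivation:
After press 1 at (2,4):
0 0 0 0 0
0 0 0 0 0
0 0 1 0 0
0 1 1 1 0
0 0 1 0 0

After press 2 at (3,2):
0 0 0 0 0
0 0 0 0 0
0 0 0 0 0
0 0 0 0 0
0 0 0 0 0

Lights still on: 0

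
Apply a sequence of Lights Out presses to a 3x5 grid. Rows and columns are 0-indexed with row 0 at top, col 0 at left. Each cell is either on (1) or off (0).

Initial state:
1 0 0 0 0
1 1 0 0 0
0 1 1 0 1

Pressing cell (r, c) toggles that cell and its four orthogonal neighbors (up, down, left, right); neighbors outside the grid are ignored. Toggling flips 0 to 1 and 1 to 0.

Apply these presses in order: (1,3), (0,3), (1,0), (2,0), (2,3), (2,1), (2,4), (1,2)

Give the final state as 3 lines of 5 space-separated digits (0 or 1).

After press 1 at (1,3):
1 0 0 1 0
1 1 1 1 1
0 1 1 1 1

After press 2 at (0,3):
1 0 1 0 1
1 1 1 0 1
0 1 1 1 1

After press 3 at (1,0):
0 0 1 0 1
0 0 1 0 1
1 1 1 1 1

After press 4 at (2,0):
0 0 1 0 1
1 0 1 0 1
0 0 1 1 1

After press 5 at (2,3):
0 0 1 0 1
1 0 1 1 1
0 0 0 0 0

After press 6 at (2,1):
0 0 1 0 1
1 1 1 1 1
1 1 1 0 0

After press 7 at (2,4):
0 0 1 0 1
1 1 1 1 0
1 1 1 1 1

After press 8 at (1,2):
0 0 0 0 1
1 0 0 0 0
1 1 0 1 1

Answer: 0 0 0 0 1
1 0 0 0 0
1 1 0 1 1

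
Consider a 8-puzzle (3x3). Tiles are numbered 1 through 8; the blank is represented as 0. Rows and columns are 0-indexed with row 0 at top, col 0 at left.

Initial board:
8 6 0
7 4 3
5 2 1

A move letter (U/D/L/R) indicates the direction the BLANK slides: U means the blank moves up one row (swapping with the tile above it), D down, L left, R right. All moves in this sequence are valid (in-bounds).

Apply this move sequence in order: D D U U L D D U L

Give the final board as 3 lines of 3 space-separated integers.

Answer: 8 4 6
0 7 3
5 2 1

Derivation:
After move 1 (D):
8 6 3
7 4 0
5 2 1

After move 2 (D):
8 6 3
7 4 1
5 2 0

After move 3 (U):
8 6 3
7 4 0
5 2 1

After move 4 (U):
8 6 0
7 4 3
5 2 1

After move 5 (L):
8 0 6
7 4 3
5 2 1

After move 6 (D):
8 4 6
7 0 3
5 2 1

After move 7 (D):
8 4 6
7 2 3
5 0 1

After move 8 (U):
8 4 6
7 0 3
5 2 1

After move 9 (L):
8 4 6
0 7 3
5 2 1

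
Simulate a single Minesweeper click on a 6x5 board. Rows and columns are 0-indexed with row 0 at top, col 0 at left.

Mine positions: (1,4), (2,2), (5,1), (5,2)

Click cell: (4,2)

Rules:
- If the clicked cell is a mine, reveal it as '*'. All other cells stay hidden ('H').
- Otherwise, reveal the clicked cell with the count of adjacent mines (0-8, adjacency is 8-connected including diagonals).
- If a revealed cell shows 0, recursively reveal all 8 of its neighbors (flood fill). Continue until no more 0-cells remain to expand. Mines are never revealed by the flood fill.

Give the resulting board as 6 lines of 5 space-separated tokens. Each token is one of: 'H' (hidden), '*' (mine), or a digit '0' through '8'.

H H H H H
H H H H H
H H H H H
H H H H H
H H 2 H H
H H H H H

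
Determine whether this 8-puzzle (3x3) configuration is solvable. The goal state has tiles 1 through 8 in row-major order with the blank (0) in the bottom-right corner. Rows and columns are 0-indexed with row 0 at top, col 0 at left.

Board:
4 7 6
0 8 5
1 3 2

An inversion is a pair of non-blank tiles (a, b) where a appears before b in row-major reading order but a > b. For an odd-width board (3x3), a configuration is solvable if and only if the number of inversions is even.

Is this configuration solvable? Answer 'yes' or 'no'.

Inversions (pairs i<j in row-major order where tile[i] > tile[j] > 0): 20
20 is even, so the puzzle is solvable.

Answer: yes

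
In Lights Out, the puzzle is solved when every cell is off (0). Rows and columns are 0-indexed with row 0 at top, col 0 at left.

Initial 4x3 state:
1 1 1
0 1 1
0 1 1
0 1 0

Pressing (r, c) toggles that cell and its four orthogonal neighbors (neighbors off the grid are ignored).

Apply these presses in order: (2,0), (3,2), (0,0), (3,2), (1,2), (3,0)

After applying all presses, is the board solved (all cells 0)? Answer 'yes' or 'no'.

Answer: yes

Derivation:
After press 1 at (2,0):
1 1 1
1 1 1
1 0 1
1 1 0

After press 2 at (3,2):
1 1 1
1 1 1
1 0 0
1 0 1

After press 3 at (0,0):
0 0 1
0 1 1
1 0 0
1 0 1

After press 4 at (3,2):
0 0 1
0 1 1
1 0 1
1 1 0

After press 5 at (1,2):
0 0 0
0 0 0
1 0 0
1 1 0

After press 6 at (3,0):
0 0 0
0 0 0
0 0 0
0 0 0

Lights still on: 0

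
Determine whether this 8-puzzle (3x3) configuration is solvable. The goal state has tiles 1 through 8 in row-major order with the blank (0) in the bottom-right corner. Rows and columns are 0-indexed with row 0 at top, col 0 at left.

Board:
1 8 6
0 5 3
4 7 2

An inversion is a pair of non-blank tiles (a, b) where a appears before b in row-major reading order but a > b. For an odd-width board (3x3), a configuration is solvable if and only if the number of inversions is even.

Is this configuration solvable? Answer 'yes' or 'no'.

Inversions (pairs i<j in row-major order where tile[i] > tile[j] > 0): 16
16 is even, so the puzzle is solvable.

Answer: yes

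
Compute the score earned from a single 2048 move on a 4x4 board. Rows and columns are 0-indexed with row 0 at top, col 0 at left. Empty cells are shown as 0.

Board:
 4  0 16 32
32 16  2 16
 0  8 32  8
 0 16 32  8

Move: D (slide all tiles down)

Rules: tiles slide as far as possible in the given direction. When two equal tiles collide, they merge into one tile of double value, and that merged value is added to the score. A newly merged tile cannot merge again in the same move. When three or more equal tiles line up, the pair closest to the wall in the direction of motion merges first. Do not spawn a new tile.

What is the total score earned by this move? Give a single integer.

Answer: 80

Derivation:
Slide down:
col 0: [4, 32, 0, 0] -> [0, 0, 4, 32]  score +0 (running 0)
col 1: [0, 16, 8, 16] -> [0, 16, 8, 16]  score +0 (running 0)
col 2: [16, 2, 32, 32] -> [0, 16, 2, 64]  score +64 (running 64)
col 3: [32, 16, 8, 8] -> [0, 32, 16, 16]  score +16 (running 80)
Board after move:
 0  0  0  0
 0 16 16 32
 4  8  2 16
32 16 64 16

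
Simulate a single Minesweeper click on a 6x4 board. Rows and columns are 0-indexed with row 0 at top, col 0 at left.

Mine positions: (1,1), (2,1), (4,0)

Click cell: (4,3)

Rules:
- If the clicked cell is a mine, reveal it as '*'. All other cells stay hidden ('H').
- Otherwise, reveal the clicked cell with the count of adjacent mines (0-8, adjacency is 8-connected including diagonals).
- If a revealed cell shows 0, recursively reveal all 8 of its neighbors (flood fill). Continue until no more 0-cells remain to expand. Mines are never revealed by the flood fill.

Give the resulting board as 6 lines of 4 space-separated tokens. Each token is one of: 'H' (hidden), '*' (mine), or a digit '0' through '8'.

H H 1 0
H H 2 0
H H 2 0
H 2 1 0
H 1 0 0
H 1 0 0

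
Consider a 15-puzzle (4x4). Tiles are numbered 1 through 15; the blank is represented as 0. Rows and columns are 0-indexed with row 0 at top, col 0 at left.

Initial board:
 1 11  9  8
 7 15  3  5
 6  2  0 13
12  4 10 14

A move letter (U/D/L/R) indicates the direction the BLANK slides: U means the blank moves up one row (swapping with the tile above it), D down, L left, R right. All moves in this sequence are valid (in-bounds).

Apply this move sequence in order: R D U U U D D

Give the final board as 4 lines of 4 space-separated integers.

Answer:  1 11  9  8
 7 15  3  5
 6  2 13  0
12  4 10 14

Derivation:
After move 1 (R):
 1 11  9  8
 7 15  3  5
 6  2 13  0
12  4 10 14

After move 2 (D):
 1 11  9  8
 7 15  3  5
 6  2 13 14
12  4 10  0

After move 3 (U):
 1 11  9  8
 7 15  3  5
 6  2 13  0
12  4 10 14

After move 4 (U):
 1 11  9  8
 7 15  3  0
 6  2 13  5
12  4 10 14

After move 5 (U):
 1 11  9  0
 7 15  3  8
 6  2 13  5
12  4 10 14

After move 6 (D):
 1 11  9  8
 7 15  3  0
 6  2 13  5
12  4 10 14

After move 7 (D):
 1 11  9  8
 7 15  3  5
 6  2 13  0
12  4 10 14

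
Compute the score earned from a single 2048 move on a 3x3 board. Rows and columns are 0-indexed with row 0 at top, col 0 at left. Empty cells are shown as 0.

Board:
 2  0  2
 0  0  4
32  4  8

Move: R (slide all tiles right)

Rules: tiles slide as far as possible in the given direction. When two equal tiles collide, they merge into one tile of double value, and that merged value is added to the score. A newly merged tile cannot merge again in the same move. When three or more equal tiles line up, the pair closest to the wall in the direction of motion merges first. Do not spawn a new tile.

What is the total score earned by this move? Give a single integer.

Slide right:
row 0: [2, 0, 2] -> [0, 0, 4]  score +4 (running 4)
row 1: [0, 0, 4] -> [0, 0, 4]  score +0 (running 4)
row 2: [32, 4, 8] -> [32, 4, 8]  score +0 (running 4)
Board after move:
 0  0  4
 0  0  4
32  4  8

Answer: 4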